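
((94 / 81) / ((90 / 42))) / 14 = 47 / 1215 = 0.04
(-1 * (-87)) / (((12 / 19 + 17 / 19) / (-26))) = -1482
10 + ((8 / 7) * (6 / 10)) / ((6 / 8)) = 382 / 35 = 10.91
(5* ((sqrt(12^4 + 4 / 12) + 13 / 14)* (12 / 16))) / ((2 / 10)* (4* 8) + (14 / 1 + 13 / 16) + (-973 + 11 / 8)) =-100* sqrt(186627) / 76033-1950 / 532231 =-0.57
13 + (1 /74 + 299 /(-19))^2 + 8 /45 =23164638953 /88957620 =260.40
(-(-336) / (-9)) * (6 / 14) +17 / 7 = -95 / 7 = -13.57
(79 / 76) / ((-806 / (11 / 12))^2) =9559 / 7109616384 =0.00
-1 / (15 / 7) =-7 / 15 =-0.47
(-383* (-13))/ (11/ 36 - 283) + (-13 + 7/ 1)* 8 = -667740/ 10177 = -65.61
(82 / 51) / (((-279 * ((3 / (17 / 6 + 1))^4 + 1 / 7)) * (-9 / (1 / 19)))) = 160628734 / 2468860742007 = 0.00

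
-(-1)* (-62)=-62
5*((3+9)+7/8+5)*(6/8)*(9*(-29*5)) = -2799225/32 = -87475.78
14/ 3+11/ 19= 299/ 57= 5.25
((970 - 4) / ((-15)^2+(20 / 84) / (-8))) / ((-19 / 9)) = -1460592 / 718105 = -2.03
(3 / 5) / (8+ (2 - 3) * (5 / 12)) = 36 / 455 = 0.08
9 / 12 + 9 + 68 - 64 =55 / 4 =13.75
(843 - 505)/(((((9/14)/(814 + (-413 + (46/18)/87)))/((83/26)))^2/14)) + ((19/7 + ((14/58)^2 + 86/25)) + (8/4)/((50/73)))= 18766256436.77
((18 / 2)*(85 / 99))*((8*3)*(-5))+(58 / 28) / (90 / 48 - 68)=-37771876 / 40733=-927.30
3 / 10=0.30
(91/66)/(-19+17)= -91/132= -0.69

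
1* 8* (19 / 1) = 152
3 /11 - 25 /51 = -122 /561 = -0.22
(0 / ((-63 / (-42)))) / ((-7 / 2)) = 0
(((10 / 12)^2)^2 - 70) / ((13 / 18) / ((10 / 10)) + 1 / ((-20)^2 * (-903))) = -677964875 / 7043373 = -96.26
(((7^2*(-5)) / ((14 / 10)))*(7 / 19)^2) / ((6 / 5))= -42875 / 2166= -19.79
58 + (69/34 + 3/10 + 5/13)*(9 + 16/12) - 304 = -722521/3315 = -217.96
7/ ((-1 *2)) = -7/ 2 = -3.50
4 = 4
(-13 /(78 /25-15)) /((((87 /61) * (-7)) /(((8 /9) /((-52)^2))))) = -0.00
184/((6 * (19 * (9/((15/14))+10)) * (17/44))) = 220/969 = 0.23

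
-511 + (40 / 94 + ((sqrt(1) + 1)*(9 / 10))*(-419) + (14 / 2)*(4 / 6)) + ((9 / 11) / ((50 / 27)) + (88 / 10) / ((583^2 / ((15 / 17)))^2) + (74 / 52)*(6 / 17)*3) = -349983396984236983679 / 278170996264225350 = -1258.16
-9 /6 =-3 /2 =-1.50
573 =573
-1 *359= -359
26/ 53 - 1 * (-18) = 980/ 53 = 18.49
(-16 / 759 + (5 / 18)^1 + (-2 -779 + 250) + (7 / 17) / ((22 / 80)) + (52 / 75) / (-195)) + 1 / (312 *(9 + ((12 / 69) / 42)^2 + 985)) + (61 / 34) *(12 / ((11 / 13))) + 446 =-1349076123766398289 / 23338124556318000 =-57.81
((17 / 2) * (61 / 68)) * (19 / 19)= 61 / 8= 7.62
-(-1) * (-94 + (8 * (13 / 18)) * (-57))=-1270 / 3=-423.33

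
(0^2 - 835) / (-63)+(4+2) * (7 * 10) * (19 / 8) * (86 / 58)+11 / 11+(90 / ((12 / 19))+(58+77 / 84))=12385031 / 7308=1694.72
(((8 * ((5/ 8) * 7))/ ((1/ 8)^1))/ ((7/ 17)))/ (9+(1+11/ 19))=64.28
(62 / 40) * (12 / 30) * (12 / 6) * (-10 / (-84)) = 31 / 210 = 0.15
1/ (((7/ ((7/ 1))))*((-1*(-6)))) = 0.17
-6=-6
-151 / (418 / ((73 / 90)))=-0.29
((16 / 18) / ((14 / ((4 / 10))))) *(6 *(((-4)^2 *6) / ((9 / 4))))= 2048 / 315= 6.50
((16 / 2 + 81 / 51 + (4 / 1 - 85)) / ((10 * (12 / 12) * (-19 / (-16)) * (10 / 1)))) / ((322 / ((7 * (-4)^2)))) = -38848 / 185725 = -0.21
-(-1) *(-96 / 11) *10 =-960 / 11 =-87.27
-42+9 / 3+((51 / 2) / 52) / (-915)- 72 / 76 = -24075803 / 602680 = -39.95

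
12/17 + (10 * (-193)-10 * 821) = -172368/17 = -10139.29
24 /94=12 /47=0.26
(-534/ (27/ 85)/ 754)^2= 57229225/ 11512449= 4.97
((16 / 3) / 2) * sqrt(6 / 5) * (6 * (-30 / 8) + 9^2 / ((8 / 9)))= 183 * sqrt(30) / 5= 200.47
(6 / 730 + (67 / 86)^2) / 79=1660673 / 213263660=0.01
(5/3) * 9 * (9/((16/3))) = 405/16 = 25.31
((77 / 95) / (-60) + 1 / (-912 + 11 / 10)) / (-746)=758393 / 38733289800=0.00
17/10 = 1.70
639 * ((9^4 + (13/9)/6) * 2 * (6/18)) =25155797/9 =2795088.56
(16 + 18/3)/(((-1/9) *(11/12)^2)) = -235.64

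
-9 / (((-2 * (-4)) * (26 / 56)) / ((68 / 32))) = -5.15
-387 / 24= -129 / 8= -16.12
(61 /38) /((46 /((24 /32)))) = 183 /6992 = 0.03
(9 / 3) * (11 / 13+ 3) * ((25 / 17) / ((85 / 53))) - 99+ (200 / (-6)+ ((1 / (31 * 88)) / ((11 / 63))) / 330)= -121.75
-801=-801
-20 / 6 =-10 / 3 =-3.33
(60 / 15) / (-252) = -1 / 63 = -0.02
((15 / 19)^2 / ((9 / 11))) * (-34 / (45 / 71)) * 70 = -9293900 / 3249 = -2860.54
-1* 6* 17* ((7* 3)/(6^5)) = -119/432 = -0.28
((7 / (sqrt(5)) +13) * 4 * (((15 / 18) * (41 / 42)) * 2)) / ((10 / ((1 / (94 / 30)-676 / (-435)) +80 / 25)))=4252561 * sqrt(5) / 920025 +55283293 / 1288035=53.26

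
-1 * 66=-66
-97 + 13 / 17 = -1636 / 17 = -96.24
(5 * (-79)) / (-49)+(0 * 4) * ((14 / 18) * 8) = 395 / 49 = 8.06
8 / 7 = 1.14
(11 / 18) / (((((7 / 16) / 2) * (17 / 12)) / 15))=3520 / 119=29.58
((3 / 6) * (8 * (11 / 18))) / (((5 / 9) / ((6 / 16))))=33 / 20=1.65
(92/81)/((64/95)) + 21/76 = 48319/24624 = 1.96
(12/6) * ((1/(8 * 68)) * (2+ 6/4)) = 7/544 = 0.01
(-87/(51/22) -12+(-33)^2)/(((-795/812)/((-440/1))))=1262698976/2703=467147.23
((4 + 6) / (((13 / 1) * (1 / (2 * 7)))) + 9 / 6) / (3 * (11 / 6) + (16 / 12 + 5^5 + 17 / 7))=0.00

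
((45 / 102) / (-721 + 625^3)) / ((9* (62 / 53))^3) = 744385 / 480727568584710144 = 0.00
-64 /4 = -16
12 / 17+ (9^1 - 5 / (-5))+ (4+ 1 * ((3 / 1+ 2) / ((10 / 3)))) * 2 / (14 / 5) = 3483 / 238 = 14.63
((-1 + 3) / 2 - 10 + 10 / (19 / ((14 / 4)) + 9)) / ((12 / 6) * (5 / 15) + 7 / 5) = -12585 / 3131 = -4.02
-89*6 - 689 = -1223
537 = 537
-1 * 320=-320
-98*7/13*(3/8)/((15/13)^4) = -753571/67500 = -11.16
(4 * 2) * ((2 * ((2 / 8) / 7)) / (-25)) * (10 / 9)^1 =-8 / 315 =-0.03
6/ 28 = 3/ 14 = 0.21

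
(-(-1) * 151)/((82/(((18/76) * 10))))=6795/1558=4.36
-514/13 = -39.54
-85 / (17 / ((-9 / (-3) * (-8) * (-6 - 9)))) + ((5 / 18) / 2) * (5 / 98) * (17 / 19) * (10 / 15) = -180985975 / 100548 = -1800.00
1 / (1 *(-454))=-1 / 454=-0.00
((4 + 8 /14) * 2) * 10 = 640 /7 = 91.43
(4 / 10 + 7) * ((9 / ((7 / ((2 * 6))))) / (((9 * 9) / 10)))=296 / 21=14.10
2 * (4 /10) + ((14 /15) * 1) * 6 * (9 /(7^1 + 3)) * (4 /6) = 104 /25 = 4.16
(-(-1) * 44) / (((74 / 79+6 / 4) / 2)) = 1264 / 35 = 36.11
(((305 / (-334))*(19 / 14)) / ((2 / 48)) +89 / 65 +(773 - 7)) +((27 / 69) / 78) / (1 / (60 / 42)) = 99163696 / 134435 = 737.63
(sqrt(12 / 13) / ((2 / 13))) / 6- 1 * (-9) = sqrt(39) / 6 + 9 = 10.04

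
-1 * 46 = -46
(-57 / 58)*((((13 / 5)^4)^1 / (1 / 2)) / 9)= -542659 / 54375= -9.98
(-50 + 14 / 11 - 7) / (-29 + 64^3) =-613 / 2883265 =-0.00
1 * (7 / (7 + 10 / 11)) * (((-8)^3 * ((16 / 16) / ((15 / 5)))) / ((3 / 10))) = -394240 / 783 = -503.50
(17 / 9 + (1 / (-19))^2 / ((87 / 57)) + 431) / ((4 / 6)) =2146705 / 3306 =649.34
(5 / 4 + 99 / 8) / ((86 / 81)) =8829 / 688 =12.83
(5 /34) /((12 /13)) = 65 /408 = 0.16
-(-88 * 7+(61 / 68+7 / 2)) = 41589 / 68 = 611.60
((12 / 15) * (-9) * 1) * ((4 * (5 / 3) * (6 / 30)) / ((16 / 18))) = -54 / 5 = -10.80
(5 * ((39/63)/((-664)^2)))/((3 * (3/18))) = 65/4629408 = 0.00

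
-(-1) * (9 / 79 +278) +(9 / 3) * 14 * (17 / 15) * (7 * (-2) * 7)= -1732741 / 395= -4386.69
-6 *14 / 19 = -4.42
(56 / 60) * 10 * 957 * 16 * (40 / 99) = 519680 / 9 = 57742.22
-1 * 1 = -1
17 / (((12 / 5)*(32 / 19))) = 1615 / 384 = 4.21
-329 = -329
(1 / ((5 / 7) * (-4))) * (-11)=77 / 20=3.85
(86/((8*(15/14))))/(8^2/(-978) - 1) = -49063/5210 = -9.42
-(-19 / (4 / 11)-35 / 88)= 4633 / 88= 52.65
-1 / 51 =-0.02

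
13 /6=2.17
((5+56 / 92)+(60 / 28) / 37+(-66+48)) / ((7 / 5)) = -367350 / 41699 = -8.81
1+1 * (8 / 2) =5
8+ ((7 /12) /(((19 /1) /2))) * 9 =8.55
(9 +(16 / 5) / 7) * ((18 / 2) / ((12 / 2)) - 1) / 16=0.30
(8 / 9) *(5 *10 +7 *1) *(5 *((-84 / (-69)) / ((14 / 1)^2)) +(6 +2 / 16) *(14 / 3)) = 2100754 / 1449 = 1449.80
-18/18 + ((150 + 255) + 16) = 420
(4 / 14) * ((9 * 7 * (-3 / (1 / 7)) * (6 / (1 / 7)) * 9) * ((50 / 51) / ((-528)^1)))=99225 / 374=265.31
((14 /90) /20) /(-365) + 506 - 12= 162278993 /328500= 494.00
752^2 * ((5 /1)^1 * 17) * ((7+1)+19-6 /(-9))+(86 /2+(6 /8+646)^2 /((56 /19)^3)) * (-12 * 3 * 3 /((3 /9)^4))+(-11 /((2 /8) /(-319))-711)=2500628995899661 /2107392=1186598884.26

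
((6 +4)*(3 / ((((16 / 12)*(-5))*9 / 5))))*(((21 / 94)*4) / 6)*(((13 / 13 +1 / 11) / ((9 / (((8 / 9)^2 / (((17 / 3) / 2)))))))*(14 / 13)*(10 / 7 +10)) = -1433600 / 9254817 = -0.15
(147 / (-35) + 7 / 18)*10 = -343 / 9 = -38.11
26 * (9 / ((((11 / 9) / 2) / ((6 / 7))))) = 25272 / 77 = 328.21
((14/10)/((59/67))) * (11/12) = 5159/3540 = 1.46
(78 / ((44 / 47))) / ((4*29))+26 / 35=130507 / 89320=1.46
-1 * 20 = -20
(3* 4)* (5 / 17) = 60 / 17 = 3.53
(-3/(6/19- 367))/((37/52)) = 2964/257779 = 0.01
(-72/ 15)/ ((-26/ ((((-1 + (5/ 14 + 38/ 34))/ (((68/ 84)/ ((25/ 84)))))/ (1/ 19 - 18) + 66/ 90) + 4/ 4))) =142682219/ 448397950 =0.32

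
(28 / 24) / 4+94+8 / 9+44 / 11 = 7141 / 72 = 99.18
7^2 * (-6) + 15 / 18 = -1759 / 6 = -293.17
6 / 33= 2 / 11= 0.18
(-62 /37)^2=3844 /1369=2.81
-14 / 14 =-1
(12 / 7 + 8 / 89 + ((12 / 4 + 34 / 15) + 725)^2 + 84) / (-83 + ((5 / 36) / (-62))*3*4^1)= -4635483931816 / 721574175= -6424.13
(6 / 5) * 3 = 3.60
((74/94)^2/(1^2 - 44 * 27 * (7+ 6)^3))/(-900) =1369/5189010583500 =0.00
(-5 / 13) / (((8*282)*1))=-5 / 29328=-0.00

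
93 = 93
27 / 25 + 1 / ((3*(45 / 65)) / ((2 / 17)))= 13043 / 11475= 1.14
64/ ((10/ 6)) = 192/ 5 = 38.40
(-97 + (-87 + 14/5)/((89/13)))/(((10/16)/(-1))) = 389104/2225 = 174.88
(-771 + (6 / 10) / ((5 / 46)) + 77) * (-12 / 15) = 550.78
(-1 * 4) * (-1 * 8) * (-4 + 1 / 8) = -124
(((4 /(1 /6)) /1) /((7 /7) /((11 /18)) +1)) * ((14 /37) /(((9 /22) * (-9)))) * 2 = -54208 /28971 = -1.87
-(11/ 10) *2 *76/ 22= -38/ 5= -7.60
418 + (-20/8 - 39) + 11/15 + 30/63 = 79319/210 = 377.71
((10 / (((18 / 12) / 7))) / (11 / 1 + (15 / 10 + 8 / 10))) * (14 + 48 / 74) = 108400 / 2109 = 51.40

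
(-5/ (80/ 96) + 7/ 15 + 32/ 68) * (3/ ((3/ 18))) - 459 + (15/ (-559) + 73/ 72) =-1878659933/ 3421080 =-549.14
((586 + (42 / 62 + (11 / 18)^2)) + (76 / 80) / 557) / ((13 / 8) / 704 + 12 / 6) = 23121263368192 / 78861583395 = 293.19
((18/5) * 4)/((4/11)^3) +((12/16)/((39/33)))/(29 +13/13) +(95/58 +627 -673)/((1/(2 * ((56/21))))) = 1422763/22620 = 62.90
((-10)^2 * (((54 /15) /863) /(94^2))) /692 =45 /659602982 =0.00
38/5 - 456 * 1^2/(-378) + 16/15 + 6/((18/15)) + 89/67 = 68386/4221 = 16.20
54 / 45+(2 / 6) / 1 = 23 / 15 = 1.53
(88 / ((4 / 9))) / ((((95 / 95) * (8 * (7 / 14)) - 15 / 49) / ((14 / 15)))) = 45276 / 905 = 50.03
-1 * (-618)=618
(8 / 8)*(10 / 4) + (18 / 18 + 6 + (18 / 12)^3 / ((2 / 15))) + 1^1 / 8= 559 / 16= 34.94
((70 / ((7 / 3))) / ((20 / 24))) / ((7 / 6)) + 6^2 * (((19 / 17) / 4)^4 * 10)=618348267 / 18708704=33.05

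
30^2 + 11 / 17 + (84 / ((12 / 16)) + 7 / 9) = 155054 / 153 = 1013.42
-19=-19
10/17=0.59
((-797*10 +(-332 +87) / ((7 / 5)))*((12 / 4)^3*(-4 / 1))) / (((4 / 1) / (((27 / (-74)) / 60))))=-395847 / 296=-1337.32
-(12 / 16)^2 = -9 / 16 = -0.56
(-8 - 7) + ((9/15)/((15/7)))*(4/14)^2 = -2621/175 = -14.98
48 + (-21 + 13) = 40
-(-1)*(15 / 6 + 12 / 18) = 19 / 6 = 3.17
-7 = -7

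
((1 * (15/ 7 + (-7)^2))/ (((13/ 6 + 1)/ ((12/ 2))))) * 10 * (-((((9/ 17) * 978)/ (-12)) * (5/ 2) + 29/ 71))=16716154860/ 160531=104130.39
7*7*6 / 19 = 294 / 19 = 15.47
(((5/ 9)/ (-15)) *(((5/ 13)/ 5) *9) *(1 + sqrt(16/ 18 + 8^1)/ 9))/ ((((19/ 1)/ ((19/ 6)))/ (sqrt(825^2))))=-275/ 78-550 *sqrt(5)/ 1053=-4.69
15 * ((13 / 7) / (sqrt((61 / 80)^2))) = 15600 / 427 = 36.53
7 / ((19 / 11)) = 4.05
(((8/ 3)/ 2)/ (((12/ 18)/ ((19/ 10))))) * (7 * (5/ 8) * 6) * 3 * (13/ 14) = 2223/ 8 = 277.88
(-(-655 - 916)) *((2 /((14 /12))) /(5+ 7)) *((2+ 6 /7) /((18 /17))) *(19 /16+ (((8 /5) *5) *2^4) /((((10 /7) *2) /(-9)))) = -858923827 /3528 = -243459.13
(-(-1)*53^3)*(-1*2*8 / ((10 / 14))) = -16674224 / 5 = -3334844.80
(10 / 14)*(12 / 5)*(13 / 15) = 52 / 35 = 1.49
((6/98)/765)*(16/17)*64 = 1024/212415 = 0.00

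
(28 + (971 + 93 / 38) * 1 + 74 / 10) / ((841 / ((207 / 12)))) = 13225989 / 639160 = 20.69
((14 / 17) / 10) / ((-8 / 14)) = -49 / 340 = -0.14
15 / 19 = 0.79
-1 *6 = -6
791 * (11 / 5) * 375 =652575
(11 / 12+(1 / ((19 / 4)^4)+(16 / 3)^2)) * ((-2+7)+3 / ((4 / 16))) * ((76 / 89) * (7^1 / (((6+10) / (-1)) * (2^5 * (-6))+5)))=964309591 / 994424679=0.97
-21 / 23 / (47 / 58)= -1218 / 1081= -1.13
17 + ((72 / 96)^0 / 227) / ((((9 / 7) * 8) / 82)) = 139211 / 8172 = 17.04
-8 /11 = -0.73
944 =944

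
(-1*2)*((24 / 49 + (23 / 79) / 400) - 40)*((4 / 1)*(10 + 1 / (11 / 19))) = 7891765017 / 2129050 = 3706.71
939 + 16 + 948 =1903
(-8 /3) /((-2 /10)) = 40 /3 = 13.33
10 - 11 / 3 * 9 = -23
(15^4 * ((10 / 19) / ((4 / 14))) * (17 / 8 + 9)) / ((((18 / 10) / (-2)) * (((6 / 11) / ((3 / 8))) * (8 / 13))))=-12528140625 / 9728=-1287843.40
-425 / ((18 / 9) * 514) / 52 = -425 / 53456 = -0.01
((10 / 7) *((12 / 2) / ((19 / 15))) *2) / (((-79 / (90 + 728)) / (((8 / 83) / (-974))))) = 5889600 / 424703447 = 0.01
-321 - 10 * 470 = -5021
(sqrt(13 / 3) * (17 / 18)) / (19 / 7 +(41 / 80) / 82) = 9520 * sqrt(39) / 82269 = 0.72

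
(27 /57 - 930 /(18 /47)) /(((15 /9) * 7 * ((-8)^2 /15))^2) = -934119 /953344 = -0.98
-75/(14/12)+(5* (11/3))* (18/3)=320/7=45.71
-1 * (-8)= 8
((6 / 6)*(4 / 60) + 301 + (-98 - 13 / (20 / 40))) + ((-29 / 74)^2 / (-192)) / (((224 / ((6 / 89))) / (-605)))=9278544835787 / 52401377280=177.07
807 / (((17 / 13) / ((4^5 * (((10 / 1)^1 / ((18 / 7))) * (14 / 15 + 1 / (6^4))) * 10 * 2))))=189659375360 / 4131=45911250.39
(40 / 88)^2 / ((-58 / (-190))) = 2375 / 3509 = 0.68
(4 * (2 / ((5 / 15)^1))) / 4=6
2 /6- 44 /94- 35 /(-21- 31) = 3947 /7332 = 0.54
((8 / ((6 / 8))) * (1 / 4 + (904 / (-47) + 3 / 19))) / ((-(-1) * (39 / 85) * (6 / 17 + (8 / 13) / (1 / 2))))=-77737532 / 281295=-276.36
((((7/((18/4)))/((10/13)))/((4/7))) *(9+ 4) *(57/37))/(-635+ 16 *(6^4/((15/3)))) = 157339/7797084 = 0.02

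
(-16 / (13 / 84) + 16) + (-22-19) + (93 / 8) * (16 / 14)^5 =-23098819 / 218491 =-105.72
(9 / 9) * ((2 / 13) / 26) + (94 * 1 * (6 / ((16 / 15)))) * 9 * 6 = 9650747 / 338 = 28552.51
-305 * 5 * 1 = -1525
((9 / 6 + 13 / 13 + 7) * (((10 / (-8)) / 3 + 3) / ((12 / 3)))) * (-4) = -589 / 24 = -24.54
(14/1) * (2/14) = 2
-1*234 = -234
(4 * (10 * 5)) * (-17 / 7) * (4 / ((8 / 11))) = -18700 / 7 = -2671.43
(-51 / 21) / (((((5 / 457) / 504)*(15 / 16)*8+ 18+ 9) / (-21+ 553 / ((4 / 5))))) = -249944268 / 4145929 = -60.29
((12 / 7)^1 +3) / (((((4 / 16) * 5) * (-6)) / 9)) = -198 / 35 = -5.66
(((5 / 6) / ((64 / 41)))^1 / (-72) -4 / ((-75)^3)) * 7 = -7464401 / 144000000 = -0.05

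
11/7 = 1.57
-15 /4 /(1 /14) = -105 /2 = -52.50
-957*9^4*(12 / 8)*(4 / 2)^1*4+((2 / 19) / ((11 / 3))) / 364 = -2866031079909 / 38038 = -75346524.00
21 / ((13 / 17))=357 / 13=27.46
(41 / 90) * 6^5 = 3542.40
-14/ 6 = -7/ 3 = -2.33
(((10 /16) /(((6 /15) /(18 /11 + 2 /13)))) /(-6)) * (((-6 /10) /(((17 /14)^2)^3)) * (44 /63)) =172103680 /2824095573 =0.06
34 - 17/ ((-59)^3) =6982903/ 205379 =34.00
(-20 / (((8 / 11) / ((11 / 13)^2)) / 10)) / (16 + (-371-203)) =33275 / 94302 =0.35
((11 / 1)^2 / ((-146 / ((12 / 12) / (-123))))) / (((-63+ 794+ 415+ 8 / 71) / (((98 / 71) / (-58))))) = -5929 / 42378114468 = -0.00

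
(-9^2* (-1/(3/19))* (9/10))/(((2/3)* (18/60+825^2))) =4617/4537502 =0.00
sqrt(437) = 20.90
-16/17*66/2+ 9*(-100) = -15828/17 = -931.06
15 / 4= 3.75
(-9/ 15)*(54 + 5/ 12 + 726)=-1873/ 4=-468.25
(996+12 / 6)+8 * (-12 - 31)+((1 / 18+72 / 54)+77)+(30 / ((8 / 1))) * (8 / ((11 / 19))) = 155273 / 198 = 784.21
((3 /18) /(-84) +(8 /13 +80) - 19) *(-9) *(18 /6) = -1211073 /728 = -1663.56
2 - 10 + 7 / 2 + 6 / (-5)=-57 / 10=-5.70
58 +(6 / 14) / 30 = 4061 / 70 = 58.01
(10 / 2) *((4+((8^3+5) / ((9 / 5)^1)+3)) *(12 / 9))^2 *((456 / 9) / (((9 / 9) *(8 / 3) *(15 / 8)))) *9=17052950528 / 243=70176751.14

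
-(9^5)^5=-717897987691852588770249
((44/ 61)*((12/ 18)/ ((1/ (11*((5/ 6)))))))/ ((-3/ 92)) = -222640/ 1647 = -135.18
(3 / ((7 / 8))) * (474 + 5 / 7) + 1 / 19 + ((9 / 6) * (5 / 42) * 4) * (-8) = 1510017 / 931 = 1621.93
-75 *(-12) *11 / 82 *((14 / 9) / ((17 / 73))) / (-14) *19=-762850 / 697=-1094.48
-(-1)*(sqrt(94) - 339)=-329.30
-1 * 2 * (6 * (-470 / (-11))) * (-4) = 22560 / 11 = 2050.91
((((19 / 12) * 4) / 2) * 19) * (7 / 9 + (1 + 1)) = 167.13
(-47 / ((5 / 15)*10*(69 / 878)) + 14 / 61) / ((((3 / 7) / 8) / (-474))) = 11121962544 / 7015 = 1585454.39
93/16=5.81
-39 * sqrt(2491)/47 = -41.41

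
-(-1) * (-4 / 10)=-2 / 5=-0.40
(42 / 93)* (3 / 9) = 14 / 93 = 0.15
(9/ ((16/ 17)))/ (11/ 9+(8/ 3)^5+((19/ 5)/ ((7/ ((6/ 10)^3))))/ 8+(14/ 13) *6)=0.07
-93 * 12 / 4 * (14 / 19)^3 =-765576 / 6859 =-111.62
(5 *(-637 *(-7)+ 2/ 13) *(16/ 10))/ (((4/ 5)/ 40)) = 23187600/ 13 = 1783661.54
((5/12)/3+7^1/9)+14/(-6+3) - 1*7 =-43/4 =-10.75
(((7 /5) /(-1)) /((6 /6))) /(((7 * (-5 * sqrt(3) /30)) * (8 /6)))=3 * sqrt(3) /10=0.52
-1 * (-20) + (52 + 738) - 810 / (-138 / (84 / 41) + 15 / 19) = 14558130 / 17707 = 822.17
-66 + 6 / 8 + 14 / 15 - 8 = -4339 / 60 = -72.32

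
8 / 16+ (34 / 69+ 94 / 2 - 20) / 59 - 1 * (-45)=374255 / 8142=45.97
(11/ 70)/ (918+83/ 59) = 649/ 3797150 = 0.00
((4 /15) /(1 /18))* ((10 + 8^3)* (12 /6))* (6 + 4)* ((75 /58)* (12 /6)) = 129600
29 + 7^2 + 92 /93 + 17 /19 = 141155 /1767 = 79.88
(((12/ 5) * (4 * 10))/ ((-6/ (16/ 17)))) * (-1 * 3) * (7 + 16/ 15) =30976/ 85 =364.42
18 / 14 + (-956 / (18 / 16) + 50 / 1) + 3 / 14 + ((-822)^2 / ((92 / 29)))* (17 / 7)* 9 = 13488731177 / 2898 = 4654496.61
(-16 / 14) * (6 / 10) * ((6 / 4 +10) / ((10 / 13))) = -1794 / 175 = -10.25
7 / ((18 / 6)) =7 / 3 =2.33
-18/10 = -9/5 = -1.80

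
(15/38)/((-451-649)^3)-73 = -738438800003/10115600000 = -73.00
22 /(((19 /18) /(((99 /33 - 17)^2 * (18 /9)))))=155232 /19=8170.11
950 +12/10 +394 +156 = 7506/5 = 1501.20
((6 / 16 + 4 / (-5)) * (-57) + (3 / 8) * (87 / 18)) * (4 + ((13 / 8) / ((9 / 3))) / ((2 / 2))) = 227047 / 1920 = 118.25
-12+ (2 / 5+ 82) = 352 / 5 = 70.40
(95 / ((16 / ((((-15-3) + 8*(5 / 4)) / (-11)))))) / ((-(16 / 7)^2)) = -4655 / 5632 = -0.83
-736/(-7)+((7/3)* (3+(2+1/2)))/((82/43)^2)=30689795/282408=108.67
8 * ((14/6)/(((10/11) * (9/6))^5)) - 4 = -93644/2278125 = -0.04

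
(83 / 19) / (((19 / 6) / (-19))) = -498 / 19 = -26.21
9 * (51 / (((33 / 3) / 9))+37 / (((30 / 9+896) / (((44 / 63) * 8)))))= 39223929 / 103873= 377.61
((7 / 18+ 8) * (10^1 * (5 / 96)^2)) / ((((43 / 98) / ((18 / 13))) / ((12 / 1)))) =8.62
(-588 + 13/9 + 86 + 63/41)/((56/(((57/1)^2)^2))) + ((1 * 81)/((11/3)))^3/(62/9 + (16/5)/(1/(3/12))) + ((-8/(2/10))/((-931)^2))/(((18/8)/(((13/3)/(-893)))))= -74234291770394284079167609/789191850047003172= -94063682.70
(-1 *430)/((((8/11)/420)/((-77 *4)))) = 76484100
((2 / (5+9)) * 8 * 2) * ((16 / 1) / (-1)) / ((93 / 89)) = -22784 / 651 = -35.00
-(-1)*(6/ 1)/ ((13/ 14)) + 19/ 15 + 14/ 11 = 19307/ 2145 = 9.00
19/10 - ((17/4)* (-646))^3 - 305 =827797916731/40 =20694947918.28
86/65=1.32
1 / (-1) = -1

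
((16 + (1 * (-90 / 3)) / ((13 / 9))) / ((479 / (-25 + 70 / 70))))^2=0.06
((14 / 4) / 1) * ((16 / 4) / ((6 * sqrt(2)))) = 1.65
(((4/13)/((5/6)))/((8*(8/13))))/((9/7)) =7/120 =0.06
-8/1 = -8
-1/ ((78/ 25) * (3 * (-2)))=25/ 468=0.05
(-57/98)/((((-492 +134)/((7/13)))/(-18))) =-513/32578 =-0.02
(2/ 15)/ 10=1/ 75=0.01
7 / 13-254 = -3295 / 13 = -253.46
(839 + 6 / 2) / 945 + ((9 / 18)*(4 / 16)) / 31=209761 / 234360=0.90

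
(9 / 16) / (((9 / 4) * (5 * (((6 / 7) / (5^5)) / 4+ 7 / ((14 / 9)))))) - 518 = -203961233 / 393756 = -517.99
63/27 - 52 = -149/3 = -49.67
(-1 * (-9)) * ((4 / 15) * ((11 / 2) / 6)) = 11 / 5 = 2.20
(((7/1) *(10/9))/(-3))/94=-35/1269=-0.03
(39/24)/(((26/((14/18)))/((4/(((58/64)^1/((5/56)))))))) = 5/261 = 0.02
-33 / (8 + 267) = -3 / 25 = -0.12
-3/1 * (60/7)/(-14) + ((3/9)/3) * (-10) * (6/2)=-220/147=-1.50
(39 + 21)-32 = 28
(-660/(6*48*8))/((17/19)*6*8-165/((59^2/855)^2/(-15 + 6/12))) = -12662642245/8278720418592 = -0.00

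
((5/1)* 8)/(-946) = -20/473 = -0.04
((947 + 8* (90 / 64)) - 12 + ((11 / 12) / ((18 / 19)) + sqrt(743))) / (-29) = -204599 / 6264 - sqrt(743) / 29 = -33.60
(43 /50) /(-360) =-0.00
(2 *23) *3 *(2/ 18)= 46/ 3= 15.33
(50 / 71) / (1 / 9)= 6.34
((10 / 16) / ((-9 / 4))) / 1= -5 / 18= -0.28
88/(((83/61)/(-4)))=-21472/83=-258.70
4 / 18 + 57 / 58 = 629 / 522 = 1.20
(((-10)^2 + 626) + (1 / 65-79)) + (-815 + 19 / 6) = -64279 / 390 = -164.82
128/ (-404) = -0.32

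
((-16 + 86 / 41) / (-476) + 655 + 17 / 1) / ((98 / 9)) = 59018949 / 956284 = 61.72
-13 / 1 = -13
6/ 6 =1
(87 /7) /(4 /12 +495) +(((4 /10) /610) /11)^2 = 73445573527 /2927129301250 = 0.03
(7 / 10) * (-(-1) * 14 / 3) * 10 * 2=196 / 3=65.33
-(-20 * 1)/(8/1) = 5/2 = 2.50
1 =1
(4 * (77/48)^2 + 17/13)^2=7546223161/56070144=134.59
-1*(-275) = 275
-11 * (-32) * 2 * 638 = 449152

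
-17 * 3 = -51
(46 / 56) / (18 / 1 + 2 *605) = 23 / 34384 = 0.00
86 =86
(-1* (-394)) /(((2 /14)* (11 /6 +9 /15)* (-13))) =-82740 /949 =-87.19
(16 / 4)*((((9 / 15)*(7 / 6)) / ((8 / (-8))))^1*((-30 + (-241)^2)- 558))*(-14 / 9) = 11268628 / 45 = 250413.96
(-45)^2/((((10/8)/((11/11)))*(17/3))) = 285.88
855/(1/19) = 16245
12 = 12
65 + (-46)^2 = 2181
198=198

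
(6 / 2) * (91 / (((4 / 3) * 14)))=117 / 8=14.62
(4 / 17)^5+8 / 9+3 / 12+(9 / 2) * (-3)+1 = -11.36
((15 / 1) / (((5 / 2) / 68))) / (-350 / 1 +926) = 17 / 24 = 0.71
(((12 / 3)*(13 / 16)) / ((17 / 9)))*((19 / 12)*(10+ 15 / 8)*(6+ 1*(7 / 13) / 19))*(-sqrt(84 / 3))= -424365*sqrt(7) / 1088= -1031.95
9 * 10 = 90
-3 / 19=-0.16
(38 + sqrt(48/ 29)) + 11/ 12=4* sqrt(87)/ 29 + 467/ 12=40.20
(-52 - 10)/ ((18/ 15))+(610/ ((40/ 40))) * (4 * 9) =65725/ 3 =21908.33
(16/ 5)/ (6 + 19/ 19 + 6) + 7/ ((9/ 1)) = 599/ 585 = 1.02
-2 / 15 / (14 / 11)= -11 / 105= -0.10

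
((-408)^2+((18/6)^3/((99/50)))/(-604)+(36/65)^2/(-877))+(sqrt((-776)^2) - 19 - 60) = 2057599452778963/12309089650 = 167160.98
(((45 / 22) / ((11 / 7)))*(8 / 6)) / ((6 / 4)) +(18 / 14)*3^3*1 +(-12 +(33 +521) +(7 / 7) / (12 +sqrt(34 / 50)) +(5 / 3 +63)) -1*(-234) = 7981117289 / 9104403 -5*sqrt(17) / 3583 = 876.62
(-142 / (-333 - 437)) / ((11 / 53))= 3763 / 4235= 0.89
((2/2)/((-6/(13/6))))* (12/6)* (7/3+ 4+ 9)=-299/27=-11.07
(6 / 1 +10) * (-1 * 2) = -32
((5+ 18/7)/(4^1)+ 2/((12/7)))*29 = 88.73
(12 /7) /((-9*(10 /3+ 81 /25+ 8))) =-0.01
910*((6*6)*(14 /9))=50960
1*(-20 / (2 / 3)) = -30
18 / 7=2.57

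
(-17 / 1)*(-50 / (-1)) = -850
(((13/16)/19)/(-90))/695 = -13/19015200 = -0.00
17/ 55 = 0.31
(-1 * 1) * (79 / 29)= -79 / 29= -2.72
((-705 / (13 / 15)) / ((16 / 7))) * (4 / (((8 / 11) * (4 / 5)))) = -4071375 / 1664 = -2446.74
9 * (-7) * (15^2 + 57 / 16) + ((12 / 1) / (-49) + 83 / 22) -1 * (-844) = -116871669 / 8624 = -13551.91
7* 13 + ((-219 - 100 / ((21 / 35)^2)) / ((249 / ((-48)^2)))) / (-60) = 626029 / 3735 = 167.61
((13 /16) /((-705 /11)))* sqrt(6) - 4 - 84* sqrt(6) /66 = -4 - 159493* sqrt(6) /124080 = -7.15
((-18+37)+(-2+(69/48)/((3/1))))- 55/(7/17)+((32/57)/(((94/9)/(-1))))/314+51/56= -5425926965/47107536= -115.18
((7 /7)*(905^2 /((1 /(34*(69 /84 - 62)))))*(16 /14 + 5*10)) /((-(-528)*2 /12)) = -4269298037475 /4312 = -990096947.47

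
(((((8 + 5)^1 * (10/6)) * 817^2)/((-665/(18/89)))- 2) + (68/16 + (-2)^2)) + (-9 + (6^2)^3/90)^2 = 15892492403/62300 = 255096.19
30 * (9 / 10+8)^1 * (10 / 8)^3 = 33375 / 64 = 521.48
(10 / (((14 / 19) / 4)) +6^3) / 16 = 473 / 28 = 16.89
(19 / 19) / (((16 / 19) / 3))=3.56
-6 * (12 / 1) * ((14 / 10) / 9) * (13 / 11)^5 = -20792408 / 805255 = -25.82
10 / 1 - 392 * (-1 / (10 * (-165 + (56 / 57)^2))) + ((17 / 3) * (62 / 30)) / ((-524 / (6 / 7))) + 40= 729286789769 / 14661426990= 49.74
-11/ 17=-0.65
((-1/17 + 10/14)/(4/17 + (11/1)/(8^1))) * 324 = 67392/511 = 131.88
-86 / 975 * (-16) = 1376 / 975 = 1.41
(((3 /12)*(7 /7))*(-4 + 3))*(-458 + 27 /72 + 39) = 3349 /32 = 104.66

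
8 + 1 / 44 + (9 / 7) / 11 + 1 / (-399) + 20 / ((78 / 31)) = 1223745 / 76076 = 16.09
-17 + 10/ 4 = -29/ 2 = -14.50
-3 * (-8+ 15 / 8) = 147 / 8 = 18.38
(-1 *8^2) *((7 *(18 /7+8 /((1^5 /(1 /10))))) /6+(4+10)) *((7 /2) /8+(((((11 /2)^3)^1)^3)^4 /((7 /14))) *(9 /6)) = -4989306638005326563397679165631119656139 /3221225472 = -1548884634551072668097193000000.00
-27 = -27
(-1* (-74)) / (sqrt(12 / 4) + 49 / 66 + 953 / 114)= 132396693 / 15695231 - 14545773* sqrt(3) / 15695231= 6.83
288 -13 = 275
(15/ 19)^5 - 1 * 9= -21525516/ 2476099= -8.69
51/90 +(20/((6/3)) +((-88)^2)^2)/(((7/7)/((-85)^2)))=12998399095517/30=433279969850.57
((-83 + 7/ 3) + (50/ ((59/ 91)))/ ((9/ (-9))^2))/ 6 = -0.59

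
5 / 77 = 0.06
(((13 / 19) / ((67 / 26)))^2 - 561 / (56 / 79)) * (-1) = 71813827087 / 90749624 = 791.34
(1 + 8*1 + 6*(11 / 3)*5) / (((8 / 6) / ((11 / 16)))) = 61.36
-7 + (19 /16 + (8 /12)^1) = -5.15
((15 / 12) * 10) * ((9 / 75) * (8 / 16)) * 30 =45 / 2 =22.50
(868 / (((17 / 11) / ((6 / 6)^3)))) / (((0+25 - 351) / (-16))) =76384 / 2771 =27.57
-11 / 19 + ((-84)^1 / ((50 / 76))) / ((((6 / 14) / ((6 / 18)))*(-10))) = 66631 / 7125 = 9.35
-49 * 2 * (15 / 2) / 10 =-147 / 2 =-73.50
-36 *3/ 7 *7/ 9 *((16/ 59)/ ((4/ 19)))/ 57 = -16/ 59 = -0.27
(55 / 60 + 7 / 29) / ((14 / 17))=6851 / 4872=1.41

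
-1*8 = -8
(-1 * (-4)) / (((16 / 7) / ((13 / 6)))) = 3.79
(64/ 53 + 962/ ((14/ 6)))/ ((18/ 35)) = 383515/ 477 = 804.01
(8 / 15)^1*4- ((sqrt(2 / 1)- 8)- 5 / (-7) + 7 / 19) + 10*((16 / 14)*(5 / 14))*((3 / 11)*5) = 2245312 / 153615- sqrt(2) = 13.20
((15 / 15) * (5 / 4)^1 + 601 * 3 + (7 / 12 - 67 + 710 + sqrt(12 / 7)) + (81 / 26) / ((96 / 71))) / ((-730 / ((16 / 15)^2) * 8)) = -6115543 / 12811500 - 32 * sqrt(21) / 574875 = -0.48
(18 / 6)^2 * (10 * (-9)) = -810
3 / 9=1 / 3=0.33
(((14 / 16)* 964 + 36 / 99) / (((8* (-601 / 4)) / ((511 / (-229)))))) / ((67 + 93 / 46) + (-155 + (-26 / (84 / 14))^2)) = -1963750005 / 84237480998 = -0.02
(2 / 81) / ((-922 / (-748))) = 748 / 37341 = 0.02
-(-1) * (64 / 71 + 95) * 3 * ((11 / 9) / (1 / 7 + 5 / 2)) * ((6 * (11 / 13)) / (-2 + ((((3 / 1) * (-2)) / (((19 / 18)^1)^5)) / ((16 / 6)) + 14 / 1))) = 2040030729011 / 31055041095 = 65.69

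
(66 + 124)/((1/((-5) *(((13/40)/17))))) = -1235/68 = -18.16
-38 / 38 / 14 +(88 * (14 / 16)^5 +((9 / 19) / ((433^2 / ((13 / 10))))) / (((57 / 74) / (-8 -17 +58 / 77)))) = 4809919291846869 / 106734217891840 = 45.06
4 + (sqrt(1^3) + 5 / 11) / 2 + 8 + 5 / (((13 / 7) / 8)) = 4900 / 143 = 34.27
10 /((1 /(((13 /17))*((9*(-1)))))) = -1170 /17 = -68.82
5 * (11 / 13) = 55 / 13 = 4.23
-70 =-70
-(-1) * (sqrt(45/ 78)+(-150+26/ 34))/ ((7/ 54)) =-1145.38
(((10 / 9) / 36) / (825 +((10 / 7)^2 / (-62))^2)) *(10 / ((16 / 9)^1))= 2307361 / 10964593872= 0.00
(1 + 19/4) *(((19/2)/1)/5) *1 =437/40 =10.92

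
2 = 2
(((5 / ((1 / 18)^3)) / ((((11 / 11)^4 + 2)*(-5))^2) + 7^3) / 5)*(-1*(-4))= 9452 / 25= 378.08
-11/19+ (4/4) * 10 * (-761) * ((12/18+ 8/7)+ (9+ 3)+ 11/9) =-136927423/1197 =-114392.17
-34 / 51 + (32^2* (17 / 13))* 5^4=32639974 / 39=836922.41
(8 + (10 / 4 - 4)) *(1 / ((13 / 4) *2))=1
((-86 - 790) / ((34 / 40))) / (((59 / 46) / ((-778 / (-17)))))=-627005760 / 17051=-36772.37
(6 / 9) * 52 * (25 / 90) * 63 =1820 / 3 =606.67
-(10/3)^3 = -1000/27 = -37.04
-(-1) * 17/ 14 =17/ 14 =1.21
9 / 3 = 3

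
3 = 3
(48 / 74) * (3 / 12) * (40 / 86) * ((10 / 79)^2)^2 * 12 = 14400000 / 61969578871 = 0.00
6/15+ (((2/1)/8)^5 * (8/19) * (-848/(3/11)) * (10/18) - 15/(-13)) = 225029/266760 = 0.84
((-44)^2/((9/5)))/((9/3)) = 9680/27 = 358.52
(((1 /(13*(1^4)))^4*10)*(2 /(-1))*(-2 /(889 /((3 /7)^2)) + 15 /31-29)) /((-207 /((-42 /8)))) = 192542410 /380175385317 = 0.00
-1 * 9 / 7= -9 / 7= -1.29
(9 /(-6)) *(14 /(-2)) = 10.50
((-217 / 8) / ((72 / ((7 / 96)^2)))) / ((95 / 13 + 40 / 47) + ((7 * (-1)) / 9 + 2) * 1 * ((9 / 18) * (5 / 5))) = -6496763 / 28444557312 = -0.00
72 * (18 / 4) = 324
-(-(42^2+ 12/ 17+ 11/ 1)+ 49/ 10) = 301037/ 170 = 1770.81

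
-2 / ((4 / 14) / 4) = -28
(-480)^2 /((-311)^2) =230400 /96721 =2.38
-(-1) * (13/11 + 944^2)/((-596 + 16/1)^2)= 9802509/3700400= 2.65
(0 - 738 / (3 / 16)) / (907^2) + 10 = 8222554 / 822649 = 10.00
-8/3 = -2.67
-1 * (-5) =5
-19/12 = -1.58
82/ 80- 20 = -759/ 40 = -18.98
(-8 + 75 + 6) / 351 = 73 / 351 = 0.21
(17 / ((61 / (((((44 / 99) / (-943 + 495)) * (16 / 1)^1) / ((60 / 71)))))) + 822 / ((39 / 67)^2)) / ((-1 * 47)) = -94536519977 / 1831496940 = -51.62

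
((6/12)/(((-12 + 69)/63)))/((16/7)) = 147/608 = 0.24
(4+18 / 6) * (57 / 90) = 133 / 30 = 4.43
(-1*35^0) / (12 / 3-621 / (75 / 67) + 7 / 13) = 0.00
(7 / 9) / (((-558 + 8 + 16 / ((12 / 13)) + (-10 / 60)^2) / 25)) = -28 / 767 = -0.04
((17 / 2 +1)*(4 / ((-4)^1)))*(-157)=2983 / 2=1491.50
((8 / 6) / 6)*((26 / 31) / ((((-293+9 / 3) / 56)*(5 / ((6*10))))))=-5824 / 13485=-0.43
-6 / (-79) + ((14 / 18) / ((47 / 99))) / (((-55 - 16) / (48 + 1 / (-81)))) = -22022839 / 21353463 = -1.03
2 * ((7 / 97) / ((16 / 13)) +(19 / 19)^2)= 1643 / 776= 2.12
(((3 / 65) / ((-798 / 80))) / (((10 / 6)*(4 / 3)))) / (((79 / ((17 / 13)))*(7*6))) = -51 / 62148905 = -0.00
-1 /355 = -0.00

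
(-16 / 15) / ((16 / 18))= -6 / 5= -1.20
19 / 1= 19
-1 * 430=-430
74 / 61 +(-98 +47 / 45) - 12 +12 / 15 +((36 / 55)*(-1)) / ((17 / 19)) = -11054135 / 102663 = -107.67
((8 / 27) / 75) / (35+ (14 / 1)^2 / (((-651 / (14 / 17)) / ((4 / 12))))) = 4216 / 37262925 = 0.00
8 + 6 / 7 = 62 / 7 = 8.86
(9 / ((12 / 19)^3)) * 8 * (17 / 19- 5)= -4693 / 4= -1173.25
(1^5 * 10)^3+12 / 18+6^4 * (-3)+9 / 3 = -8653 / 3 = -2884.33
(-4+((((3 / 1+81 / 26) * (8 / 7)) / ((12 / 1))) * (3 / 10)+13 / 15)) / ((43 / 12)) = -16154 / 19565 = -0.83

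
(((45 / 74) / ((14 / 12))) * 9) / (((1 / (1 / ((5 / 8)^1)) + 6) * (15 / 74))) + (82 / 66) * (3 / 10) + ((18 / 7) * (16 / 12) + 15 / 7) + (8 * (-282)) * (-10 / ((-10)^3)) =-2677663 / 204050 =-13.12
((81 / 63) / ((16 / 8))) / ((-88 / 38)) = -171 / 616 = -0.28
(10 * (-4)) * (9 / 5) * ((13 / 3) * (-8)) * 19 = 47424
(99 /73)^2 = 9801 /5329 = 1.84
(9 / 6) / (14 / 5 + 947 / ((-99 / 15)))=-495 / 46426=-0.01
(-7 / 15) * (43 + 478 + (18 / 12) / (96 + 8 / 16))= -703892 / 2895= -243.14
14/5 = 2.80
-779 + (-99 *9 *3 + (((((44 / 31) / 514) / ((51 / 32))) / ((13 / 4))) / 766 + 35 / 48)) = -111713624708713 / 32368837488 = -3451.27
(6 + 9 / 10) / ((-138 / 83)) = -83 / 20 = -4.15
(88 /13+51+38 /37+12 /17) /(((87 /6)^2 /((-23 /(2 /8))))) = -179050032 /6876857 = -26.04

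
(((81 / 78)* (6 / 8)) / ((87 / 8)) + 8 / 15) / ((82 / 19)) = 64999 / 463710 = 0.14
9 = 9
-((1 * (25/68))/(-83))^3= 15625/179788129984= 0.00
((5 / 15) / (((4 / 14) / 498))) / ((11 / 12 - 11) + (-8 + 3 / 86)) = -299796 / 9313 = -32.19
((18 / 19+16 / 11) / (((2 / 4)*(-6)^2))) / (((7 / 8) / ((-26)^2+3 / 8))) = 194023 / 1881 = 103.15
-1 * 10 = -10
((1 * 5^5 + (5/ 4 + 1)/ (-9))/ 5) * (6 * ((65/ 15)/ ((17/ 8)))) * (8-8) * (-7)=0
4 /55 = 0.07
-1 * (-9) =9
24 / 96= 1 / 4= 0.25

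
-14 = -14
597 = 597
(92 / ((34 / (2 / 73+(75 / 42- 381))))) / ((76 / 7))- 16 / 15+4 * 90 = 264.43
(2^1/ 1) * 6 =12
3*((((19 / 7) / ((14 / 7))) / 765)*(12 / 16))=19 / 4760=0.00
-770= -770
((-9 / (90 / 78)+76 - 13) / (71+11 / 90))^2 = 24681024 / 40972801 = 0.60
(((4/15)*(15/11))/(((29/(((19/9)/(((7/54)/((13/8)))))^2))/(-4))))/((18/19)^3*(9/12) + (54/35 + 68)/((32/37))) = -301291726320/695140382783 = -0.43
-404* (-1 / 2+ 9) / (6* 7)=-1717 / 21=-81.76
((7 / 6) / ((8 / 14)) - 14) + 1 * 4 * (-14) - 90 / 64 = -6659 / 96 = -69.36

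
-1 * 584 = -584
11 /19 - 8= -7.42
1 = 1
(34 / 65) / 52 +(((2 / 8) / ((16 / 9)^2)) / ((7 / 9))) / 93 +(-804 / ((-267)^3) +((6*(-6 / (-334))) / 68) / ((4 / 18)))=61987490961891617 / 3382161342609853440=0.02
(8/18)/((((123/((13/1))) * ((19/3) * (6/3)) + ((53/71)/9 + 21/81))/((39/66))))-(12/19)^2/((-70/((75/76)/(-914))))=787620103782/361464448787057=0.00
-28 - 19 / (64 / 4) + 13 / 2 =-363 / 16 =-22.69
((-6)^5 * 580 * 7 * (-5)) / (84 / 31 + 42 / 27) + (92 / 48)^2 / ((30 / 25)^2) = 3261545758265 / 88128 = 37009188.43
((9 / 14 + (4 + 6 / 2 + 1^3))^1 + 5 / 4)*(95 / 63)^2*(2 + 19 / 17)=132496025 / 1889244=70.13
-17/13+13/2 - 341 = -8731/26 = -335.81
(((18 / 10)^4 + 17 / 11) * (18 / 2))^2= 555269386896 / 47265625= 11747.85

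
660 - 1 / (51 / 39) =11207 / 17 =659.24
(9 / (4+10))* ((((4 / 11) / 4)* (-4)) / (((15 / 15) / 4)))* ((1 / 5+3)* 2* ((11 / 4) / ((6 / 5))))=-96 / 7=-13.71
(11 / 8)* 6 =33 / 4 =8.25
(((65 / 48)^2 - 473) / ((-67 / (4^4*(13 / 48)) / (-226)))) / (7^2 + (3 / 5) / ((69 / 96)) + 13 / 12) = -183390261145 / 84742002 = -2164.10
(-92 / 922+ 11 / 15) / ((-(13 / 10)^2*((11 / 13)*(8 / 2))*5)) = -337 / 15213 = -0.02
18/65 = 0.28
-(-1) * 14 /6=2.33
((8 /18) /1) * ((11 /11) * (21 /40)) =7 /30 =0.23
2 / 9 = 0.22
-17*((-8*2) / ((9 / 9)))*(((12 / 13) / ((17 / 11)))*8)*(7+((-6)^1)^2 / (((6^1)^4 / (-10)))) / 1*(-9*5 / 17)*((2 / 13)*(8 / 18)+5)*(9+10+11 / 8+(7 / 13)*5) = -302958386720 / 112047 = -2703850.94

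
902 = 902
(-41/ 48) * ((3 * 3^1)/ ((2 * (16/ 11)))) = -2.64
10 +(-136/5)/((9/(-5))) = 226/9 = 25.11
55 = 55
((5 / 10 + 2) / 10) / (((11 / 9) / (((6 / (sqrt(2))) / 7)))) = 0.12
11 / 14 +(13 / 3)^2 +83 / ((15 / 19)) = 78559 / 630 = 124.70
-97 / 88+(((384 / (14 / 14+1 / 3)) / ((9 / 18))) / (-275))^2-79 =-45807667 / 605000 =-75.72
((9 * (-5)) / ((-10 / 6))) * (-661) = -17847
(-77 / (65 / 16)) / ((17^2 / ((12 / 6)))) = -2464 / 18785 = -0.13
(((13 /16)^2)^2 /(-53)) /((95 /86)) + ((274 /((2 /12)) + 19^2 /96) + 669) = 1146701534191 /494960640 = 2316.75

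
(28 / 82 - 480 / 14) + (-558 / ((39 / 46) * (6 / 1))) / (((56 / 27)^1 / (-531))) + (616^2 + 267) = 869370427 / 2132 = 407772.25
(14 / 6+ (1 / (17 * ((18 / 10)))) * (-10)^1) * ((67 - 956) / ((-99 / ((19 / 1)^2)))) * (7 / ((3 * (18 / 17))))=689676421 / 48114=14334.22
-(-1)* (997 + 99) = 1096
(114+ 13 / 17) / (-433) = -1951 / 7361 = -0.27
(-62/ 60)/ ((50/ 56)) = -434/ 375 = -1.16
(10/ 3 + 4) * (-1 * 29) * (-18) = 3828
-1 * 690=-690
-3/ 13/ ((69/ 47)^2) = -0.11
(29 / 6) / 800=29 / 4800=0.01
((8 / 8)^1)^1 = 1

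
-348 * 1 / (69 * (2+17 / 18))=-2088 / 1219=-1.71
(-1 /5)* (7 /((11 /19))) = -133 /55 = -2.42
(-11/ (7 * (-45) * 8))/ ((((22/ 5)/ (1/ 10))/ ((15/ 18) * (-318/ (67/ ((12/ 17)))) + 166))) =0.02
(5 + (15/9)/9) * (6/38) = 140/171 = 0.82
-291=-291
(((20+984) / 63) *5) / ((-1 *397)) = -5020 / 25011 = -0.20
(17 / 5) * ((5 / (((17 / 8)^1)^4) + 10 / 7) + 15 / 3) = 22.69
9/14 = 0.64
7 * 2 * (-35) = -490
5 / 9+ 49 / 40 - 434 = -155599 / 360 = -432.22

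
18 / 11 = 1.64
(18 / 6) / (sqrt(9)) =1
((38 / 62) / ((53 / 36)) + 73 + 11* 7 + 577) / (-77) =-170735 / 18073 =-9.45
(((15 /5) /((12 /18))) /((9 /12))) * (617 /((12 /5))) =3085 /2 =1542.50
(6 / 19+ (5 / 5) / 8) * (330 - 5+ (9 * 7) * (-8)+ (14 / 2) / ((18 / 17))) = -207901 / 2736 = -75.99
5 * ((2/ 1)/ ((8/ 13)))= 65/ 4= 16.25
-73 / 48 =-1.52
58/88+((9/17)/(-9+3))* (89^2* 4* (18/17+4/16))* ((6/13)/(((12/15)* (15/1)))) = -5788756/41327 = -140.07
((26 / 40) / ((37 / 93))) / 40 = 1209 / 29600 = 0.04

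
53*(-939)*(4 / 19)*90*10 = -179161200 / 19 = -9429536.84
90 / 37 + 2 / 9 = 884 / 333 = 2.65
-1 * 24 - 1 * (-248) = 224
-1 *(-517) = 517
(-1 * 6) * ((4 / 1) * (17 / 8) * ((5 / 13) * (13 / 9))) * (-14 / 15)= 238 / 9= 26.44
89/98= 0.91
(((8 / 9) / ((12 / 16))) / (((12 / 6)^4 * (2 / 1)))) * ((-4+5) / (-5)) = -1 / 135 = -0.01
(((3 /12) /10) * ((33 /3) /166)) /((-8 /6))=-33 /26560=-0.00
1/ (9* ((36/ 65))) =65/ 324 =0.20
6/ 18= 1/ 3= 0.33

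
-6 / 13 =-0.46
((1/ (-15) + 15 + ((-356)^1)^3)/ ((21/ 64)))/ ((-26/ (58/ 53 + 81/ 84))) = 254465526016/ 23373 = 10887157.23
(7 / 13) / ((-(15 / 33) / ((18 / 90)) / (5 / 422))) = -77 / 27430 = -0.00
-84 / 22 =-42 / 11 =-3.82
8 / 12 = 0.67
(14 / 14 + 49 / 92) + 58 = 59.53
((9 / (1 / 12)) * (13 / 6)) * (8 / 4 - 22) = -4680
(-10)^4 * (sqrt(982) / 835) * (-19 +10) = -18000 * sqrt(982) / 167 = -3377.63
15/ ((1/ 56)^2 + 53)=15680/ 55403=0.28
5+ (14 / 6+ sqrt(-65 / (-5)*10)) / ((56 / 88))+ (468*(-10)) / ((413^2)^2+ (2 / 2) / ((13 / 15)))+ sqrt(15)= sqrt(15)+ 2458424682272 / 283664391681+ 11*sqrt(130) / 7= 30.46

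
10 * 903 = 9030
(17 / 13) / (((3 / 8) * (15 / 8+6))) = 1088 / 2457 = 0.44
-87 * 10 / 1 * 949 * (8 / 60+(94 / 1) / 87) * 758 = -759625152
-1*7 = -7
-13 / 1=-13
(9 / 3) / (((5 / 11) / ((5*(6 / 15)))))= 66 / 5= 13.20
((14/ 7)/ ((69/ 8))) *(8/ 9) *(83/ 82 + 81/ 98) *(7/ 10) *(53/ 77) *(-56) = -100240384/ 9802485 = -10.23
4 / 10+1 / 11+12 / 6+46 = 2667 / 55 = 48.49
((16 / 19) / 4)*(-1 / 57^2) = -4 / 61731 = -0.00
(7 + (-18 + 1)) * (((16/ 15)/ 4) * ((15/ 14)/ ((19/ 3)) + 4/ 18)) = -3748/ 3591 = -1.04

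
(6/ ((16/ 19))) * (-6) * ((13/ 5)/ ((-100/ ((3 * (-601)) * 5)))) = -4008069/ 400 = -10020.17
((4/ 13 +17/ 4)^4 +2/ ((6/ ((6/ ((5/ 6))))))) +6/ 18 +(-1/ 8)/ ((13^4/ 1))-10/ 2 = 47075752991/ 109674240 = 429.23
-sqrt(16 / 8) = -sqrt(2) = -1.41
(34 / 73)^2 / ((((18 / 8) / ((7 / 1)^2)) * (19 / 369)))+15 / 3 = 9795871 / 101251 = 96.75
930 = 930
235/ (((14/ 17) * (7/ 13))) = 51935/ 98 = 529.95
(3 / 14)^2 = 9 / 196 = 0.05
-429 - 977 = -1406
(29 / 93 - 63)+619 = 51737 / 93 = 556.31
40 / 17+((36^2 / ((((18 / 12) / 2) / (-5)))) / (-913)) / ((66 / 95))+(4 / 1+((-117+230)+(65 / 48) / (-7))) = 7617059077 / 57365616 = 132.78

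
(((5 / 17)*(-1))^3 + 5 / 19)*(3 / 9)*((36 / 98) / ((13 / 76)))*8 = 608640 / 447083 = 1.36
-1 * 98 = -98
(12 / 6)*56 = 112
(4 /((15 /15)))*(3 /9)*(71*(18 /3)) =568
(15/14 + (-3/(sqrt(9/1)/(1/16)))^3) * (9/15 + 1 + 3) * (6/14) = 2119197/1003520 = 2.11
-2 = -2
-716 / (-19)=716 / 19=37.68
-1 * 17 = -17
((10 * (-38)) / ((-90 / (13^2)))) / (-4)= -3211 / 18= -178.39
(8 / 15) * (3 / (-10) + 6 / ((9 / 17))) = 1324 / 225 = 5.88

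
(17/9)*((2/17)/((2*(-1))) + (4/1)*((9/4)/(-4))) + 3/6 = -139/36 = -3.86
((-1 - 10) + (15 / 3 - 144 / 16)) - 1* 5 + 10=-10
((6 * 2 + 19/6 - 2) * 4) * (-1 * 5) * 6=-1580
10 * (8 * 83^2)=551120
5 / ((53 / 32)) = 160 / 53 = 3.02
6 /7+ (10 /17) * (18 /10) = 228 /119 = 1.92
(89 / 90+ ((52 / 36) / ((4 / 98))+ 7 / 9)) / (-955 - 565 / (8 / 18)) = -6688 / 400725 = -0.02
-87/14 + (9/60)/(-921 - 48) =-281017/45220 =-6.21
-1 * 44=-44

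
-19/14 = -1.36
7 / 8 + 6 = 55 / 8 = 6.88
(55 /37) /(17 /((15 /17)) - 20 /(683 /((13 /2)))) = 51225 /657379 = 0.08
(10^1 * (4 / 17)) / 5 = 8 / 17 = 0.47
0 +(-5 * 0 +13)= 13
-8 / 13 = -0.62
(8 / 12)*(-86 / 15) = -172 / 45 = -3.82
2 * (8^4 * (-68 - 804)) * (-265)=1893007360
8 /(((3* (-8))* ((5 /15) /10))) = -10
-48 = -48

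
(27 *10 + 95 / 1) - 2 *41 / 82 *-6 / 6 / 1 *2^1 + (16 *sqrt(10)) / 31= 16 *sqrt(10) / 31 + 367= 368.63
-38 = -38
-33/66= -1/2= -0.50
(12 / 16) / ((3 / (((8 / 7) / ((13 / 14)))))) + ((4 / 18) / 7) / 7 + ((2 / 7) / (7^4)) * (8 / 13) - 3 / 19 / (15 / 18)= 22945288 / 186809805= 0.12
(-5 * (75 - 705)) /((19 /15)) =47250 /19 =2486.84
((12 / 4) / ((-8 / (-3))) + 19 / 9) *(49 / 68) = 11417 / 4896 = 2.33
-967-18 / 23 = -22259 / 23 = -967.78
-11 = -11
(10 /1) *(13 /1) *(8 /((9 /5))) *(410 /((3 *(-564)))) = -533000 /3807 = -140.01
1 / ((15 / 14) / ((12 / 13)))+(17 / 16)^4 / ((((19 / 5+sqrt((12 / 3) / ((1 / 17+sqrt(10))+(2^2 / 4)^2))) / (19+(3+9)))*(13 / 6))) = (18350080*sqrt(17)+229051477*sqrt(18+17*sqrt(10))) / (2129920*(10*sqrt(17)+19*sqrt(18+17*sqrt(10)))) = 4.68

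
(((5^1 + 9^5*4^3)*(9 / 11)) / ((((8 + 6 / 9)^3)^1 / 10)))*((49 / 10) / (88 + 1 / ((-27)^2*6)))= 98411133136869 / 37208769884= 2644.84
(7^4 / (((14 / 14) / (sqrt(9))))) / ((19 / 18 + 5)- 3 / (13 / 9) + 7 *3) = 240786 / 835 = 288.37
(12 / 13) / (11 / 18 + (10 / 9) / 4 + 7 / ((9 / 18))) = 54 / 871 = 0.06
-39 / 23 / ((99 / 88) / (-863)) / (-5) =-89752 / 345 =-260.15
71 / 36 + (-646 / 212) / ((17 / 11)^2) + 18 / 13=877505 / 421668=2.08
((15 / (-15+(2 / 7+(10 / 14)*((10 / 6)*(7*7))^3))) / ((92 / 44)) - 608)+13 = -1006228513955 / 1691140412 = -595.00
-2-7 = -9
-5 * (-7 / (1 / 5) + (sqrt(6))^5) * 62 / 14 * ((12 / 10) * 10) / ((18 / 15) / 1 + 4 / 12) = 139500 / 23 - 1004400 * sqrt(6) / 161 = -9215.95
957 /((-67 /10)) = -9570 /67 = -142.84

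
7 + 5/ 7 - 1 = 47/ 7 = 6.71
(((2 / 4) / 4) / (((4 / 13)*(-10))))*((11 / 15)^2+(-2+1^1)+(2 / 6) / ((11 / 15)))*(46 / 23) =247 / 396000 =0.00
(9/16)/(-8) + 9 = 1143/128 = 8.93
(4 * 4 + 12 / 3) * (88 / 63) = 1760 / 63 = 27.94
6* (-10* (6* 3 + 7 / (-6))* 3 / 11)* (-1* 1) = 3030 / 11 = 275.45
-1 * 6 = -6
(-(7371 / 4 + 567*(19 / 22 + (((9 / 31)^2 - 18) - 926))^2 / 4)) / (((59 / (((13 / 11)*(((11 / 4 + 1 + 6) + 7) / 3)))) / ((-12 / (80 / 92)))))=4515427633316585312691 / 23207417794880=194568291.62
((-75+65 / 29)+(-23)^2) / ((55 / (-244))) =-3228364 / 1595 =-2024.05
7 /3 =2.33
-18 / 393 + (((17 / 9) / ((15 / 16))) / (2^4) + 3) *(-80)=-884674 / 3537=-250.12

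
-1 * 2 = -2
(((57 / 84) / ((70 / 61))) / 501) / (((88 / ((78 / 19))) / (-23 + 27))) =793 / 3600520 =0.00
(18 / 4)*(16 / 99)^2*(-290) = -37120 / 1089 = -34.09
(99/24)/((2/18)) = 297/8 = 37.12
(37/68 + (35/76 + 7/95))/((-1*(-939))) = 1161/1010990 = 0.00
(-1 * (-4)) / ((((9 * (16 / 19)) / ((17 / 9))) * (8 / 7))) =2261 / 2592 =0.87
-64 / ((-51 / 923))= 59072 / 51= 1158.27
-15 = -15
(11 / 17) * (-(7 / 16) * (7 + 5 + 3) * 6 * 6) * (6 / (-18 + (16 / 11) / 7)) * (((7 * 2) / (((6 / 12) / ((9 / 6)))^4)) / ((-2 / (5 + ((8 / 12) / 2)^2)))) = -695880801 / 4658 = -149394.76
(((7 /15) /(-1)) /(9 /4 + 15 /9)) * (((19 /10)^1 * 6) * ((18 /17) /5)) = -28728 /99875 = -0.29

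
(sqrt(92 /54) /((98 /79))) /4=79 * sqrt(138) /3528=0.26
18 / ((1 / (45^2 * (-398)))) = -14507100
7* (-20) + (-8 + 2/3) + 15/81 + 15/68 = -269759/1836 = -146.93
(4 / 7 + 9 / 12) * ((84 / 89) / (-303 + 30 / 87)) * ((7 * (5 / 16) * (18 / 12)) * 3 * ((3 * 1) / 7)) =-434565 / 24996896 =-0.02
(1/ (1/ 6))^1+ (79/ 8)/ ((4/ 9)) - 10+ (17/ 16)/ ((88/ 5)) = 25737/ 1408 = 18.28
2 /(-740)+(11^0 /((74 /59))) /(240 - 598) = -653 /132460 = -0.00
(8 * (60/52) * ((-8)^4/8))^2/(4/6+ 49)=11324620800/25181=449728.80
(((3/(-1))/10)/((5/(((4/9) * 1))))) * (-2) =4/75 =0.05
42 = 42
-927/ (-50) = 927/ 50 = 18.54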